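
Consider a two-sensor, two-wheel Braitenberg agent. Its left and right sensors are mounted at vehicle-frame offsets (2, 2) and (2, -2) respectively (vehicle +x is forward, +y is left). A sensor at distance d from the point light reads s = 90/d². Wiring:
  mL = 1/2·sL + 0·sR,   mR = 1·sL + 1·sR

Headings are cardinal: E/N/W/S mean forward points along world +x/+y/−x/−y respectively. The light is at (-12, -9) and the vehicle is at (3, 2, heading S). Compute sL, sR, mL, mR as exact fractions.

left sensor world pos  = (5, 0); dL² = 370
right sensor world pos = (1, 0); dR² = 250
sL = 90/370 = 9/37
sR = 90/250 = 9/25
mL = 1/2·sL + 0·sR = 9/74
mR = 1·sL + 1·sR = 558/925

9/37 9/25 9/74 558/925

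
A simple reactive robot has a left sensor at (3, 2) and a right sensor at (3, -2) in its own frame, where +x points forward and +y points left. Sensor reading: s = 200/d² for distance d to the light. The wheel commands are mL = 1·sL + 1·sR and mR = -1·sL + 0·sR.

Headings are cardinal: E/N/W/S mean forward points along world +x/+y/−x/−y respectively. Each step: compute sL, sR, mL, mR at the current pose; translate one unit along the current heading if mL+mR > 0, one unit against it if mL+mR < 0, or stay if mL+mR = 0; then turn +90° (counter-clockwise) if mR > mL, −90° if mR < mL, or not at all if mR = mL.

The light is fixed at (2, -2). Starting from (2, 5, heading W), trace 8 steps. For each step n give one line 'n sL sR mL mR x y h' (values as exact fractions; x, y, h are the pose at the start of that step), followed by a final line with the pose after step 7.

n=0: pose=(2,5,W); sL=100/17, sR=20/9; mL=1240/153, mR=-100/17; mL+mR=20/9 → advance +1; mR−mL=-2140/153 → turn -1·90°
n=1: pose=(1,5,N); sL=200/109, sR=200/101; mL=42000/11009, mR=-200/109; mL+mR=200/101 → advance +1; mR−mL=-62200/11009 → turn -1·90°
n=2: pose=(1,6,E); sL=25/13, sR=5; mL=90/13, mR=-25/13; mL+mR=5 → advance +1; mR−mL=-115/13 → turn -1·90°
n=3: pose=(2,6,S); sL=200/29, sR=200/29; mL=400/29, mR=-200/29; mL+mR=200/29 → advance +1; mR−mL=-600/29 → turn -1·90°
n=4: pose=(2,5,W); sL=100/17, sR=20/9; mL=1240/153, mR=-100/17; mL+mR=20/9 → advance +1; mR−mL=-2140/153 → turn -1·90°
n=5: pose=(1,5,N); sL=200/109, sR=200/101; mL=42000/11009, mR=-200/109; mL+mR=200/101 → advance +1; mR−mL=-62200/11009 → turn -1·90°
n=6: pose=(1,6,E); sL=25/13, sR=5; mL=90/13, mR=-25/13; mL+mR=5 → advance +1; mR−mL=-115/13 → turn -1·90°
n=7: pose=(2,6,S); sL=200/29, sR=200/29; mL=400/29, mR=-200/29; mL+mR=200/29 → advance +1; mR−mL=-600/29 → turn -1·90°

0 100/17 20/9 1240/153 -100/17 2 5 W
1 200/109 200/101 42000/11009 -200/109 1 5 N
2 25/13 5 90/13 -25/13 1 6 E
3 200/29 200/29 400/29 -200/29 2 6 S
4 100/17 20/9 1240/153 -100/17 2 5 W
5 200/109 200/101 42000/11009 -200/109 1 5 N
6 25/13 5 90/13 -25/13 1 6 E
7 200/29 200/29 400/29 -200/29 2 6 S
final 2 5 W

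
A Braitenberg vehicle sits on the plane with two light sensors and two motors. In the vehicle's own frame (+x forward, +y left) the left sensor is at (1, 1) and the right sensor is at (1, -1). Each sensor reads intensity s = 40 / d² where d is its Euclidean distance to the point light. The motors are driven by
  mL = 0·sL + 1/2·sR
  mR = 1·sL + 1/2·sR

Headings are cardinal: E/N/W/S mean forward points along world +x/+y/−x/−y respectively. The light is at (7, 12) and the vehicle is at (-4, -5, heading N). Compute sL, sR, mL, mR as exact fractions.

left sensor world pos  = (-5, -4); dL² = 400
right sensor world pos = (-3, -4); dR² = 356
sL = 40/400 = 1/10
sR = 40/356 = 10/89
mL = 0·sL + 1/2·sR = 5/89
mR = 1·sL + 1/2·sR = 139/890

1/10 10/89 5/89 139/890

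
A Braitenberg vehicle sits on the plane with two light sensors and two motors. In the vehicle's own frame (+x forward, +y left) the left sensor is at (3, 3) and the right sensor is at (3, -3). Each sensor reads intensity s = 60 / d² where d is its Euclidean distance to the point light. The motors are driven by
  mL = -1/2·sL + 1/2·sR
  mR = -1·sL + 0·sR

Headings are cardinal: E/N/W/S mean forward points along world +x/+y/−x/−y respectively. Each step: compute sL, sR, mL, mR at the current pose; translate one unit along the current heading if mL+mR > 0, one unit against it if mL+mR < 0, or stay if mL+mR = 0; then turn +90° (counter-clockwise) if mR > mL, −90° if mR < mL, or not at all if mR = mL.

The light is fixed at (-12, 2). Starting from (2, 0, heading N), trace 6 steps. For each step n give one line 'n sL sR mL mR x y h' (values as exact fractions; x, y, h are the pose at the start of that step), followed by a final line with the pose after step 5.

n=0: pose=(2,0,N); sL=30/61, sR=6/29; mL=-252/1769, mR=-30/61; mL+mR=-1122/1769 → advance -1; mR−mL=-618/1769 → turn -1·90°
n=1: pose=(2,-1,E); sL=60/289, sR=12/65; mL=-216/18785, mR=-60/289; mL+mR=-4116/18785 → advance -1; mR−mL=-3684/18785 → turn -1·90°
n=2: pose=(1,-1,S); sL=15/73, sR=15/34; mL=585/4964, mR=-15/73; mL+mR=-435/4964 → advance -1; mR−mL=-1605/4964 → turn -1·90°
n=3: pose=(1,0,W); sL=12/25, sR=60/101; mL=144/2525, mR=-12/25; mL+mR=-1068/2525 → advance -1; mR−mL=-1356/2525 → turn -1·90°
n=4: pose=(2,0,N); sL=30/61, sR=6/29; mL=-252/1769, mR=-30/61; mL+mR=-1122/1769 → advance -1; mR−mL=-618/1769 → turn -1·90°
n=5: pose=(2,-1,E); sL=60/289, sR=12/65; mL=-216/18785, mR=-60/289; mL+mR=-4116/18785 → advance -1; mR−mL=-3684/18785 → turn -1·90°

0 30/61 6/29 -252/1769 -30/61 2 0 N
1 60/289 12/65 -216/18785 -60/289 2 -1 E
2 15/73 15/34 585/4964 -15/73 1 -1 S
3 12/25 60/101 144/2525 -12/25 1 0 W
4 30/61 6/29 -252/1769 -30/61 2 0 N
5 60/289 12/65 -216/18785 -60/289 2 -1 E
final 1 -1 S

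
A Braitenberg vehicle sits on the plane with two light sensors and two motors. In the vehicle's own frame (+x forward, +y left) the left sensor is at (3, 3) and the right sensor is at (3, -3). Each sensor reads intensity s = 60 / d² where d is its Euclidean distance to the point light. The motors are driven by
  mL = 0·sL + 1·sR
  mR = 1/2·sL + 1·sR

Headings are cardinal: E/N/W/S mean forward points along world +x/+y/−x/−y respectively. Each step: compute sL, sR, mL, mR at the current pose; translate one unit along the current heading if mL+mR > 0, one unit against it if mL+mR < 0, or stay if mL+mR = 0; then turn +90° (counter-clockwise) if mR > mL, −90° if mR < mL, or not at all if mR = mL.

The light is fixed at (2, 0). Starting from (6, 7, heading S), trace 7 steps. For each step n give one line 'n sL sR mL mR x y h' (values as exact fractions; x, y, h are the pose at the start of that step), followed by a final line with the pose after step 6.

n=0: pose=(6,7,S); sL=12/13, sR=60/17; mL=60/17, mR=882/221; mL+mR=1662/221 → advance +1; mR−mL=6/13 → turn +1·90°
n=1: pose=(6,6,E); sL=6/13, sR=30/29; mL=30/29, mR=477/377; mL+mR=867/377 → advance +1; mR−mL=3/13 → turn +1·90°
n=2: pose=(7,6,N); sL=12/17, sR=12/29; mL=12/29, mR=378/493; mL+mR=582/493 → advance +1; mR−mL=6/17 → turn +1·90°
n=3: pose=(7,7,W); sL=3, sR=15/26; mL=15/26, mR=27/13; mL+mR=69/26 → advance +1; mR−mL=3/2 → turn +1·90°
n=4: pose=(6,7,S); sL=12/13, sR=60/17; mL=60/17, mR=882/221; mL+mR=1662/221 → advance +1; mR−mL=6/13 → turn +1·90°
n=5: pose=(6,6,E); sL=6/13, sR=30/29; mL=30/29, mR=477/377; mL+mR=867/377 → advance +1; mR−mL=3/13 → turn +1·90°
n=6: pose=(7,6,N); sL=12/17, sR=12/29; mL=12/29, mR=378/493; mL+mR=582/493 → advance +1; mR−mL=6/17 → turn +1·90°

0 12/13 60/17 60/17 882/221 6 7 S
1 6/13 30/29 30/29 477/377 6 6 E
2 12/17 12/29 12/29 378/493 7 6 N
3 3 15/26 15/26 27/13 7 7 W
4 12/13 60/17 60/17 882/221 6 7 S
5 6/13 30/29 30/29 477/377 6 6 E
6 12/17 12/29 12/29 378/493 7 6 N
final 7 7 W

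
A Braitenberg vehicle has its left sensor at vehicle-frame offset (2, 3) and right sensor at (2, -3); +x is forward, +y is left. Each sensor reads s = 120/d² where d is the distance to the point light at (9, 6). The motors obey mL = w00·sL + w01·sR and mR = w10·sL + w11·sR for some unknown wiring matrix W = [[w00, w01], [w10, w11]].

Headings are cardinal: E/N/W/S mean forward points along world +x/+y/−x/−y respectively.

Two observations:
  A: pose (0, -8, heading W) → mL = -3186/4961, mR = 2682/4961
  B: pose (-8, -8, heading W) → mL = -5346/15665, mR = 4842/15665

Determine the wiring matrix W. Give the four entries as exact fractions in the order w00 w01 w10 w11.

obs A: pose=(0,-8,W) → sL=12/41, sR=60/121, mL=-3186/4961, mR=2682/4961
obs B: pose=(-8,-8,W) → sL=12/65, sR=60/241, mL=-5346/15665, mR=4842/15665
sensor matrix S = [[12/41, 60/121], [12/65, 60/241]]; det S = -290304/15542813
solve [mL_A; mL_B] = S·[w00; w01] and [mR_A; mR_B] = S·[w10; w11]:
  w00 = -1/2, w01 = -1, w10 = 1, w11 = 1/2

-1/2 -1 1 1/2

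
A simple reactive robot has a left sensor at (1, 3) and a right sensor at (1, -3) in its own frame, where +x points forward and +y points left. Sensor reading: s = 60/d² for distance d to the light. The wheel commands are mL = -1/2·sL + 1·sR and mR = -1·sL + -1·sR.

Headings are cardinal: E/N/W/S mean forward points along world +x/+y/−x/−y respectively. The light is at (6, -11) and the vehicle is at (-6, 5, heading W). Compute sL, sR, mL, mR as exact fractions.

30/169 6/53 219/8957 -2604/8957

left sensor world pos  = (-7, 2); dL² = 338
right sensor world pos = (-7, 8); dR² = 530
sL = 60/338 = 30/169
sR = 60/530 = 6/53
mL = -1/2·sL + 1·sR = 219/8957
mR = -1·sL + -1·sR = -2604/8957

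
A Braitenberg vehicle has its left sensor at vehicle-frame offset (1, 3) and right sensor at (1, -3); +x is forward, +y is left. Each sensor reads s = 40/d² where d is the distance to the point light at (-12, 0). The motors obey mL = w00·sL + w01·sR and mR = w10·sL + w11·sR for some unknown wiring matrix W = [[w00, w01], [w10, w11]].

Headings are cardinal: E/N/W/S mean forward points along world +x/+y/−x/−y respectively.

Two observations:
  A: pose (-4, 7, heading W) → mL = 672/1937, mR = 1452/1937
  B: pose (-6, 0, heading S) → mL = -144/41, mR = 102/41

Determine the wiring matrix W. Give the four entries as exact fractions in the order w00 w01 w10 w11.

1 -1 1 1/2

obs A: pose=(-4,7,W) → sL=8/13, sR=40/149, mL=672/1937, mR=1452/1937
obs B: pose=(-6,0,S) → sL=20/41, sR=4, mL=-144/41, mR=102/41
sensor matrix S = [[8/13, 40/149], [20/41, 4]]; det S = 185088/79417
solve [mL_A; mL_B] = S·[w00; w01] and [mR_A; mR_B] = S·[w10; w11]:
  w00 = 1, w01 = -1, w10 = 1, w11 = 1/2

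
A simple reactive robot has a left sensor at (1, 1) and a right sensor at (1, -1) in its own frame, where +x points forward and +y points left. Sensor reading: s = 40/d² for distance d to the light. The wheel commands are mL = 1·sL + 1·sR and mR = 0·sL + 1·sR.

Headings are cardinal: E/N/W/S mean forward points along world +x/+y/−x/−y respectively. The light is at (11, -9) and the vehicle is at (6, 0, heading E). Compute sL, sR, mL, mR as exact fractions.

left sensor world pos  = (7, 1); dL² = 116
right sensor world pos = (7, -1); dR² = 80
sL = 40/116 = 10/29
sR = 40/80 = 1/2
mL = 1·sL + 1·sR = 49/58
mR = 0·sL + 1·sR = 1/2

10/29 1/2 49/58 1/2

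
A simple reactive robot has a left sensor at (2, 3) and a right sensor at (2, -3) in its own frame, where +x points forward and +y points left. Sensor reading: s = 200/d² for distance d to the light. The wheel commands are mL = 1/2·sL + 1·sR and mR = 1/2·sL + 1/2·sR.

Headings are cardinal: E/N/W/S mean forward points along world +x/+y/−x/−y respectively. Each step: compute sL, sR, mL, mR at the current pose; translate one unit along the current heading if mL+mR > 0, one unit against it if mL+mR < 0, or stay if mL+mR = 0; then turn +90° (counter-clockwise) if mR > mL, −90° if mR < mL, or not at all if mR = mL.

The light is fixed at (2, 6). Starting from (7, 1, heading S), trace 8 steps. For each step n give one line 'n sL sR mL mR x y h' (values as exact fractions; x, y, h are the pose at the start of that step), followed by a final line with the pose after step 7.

0 200/113 200/53 27900/5989 16600/5989 7 1 S
1 20/9 100/9 110/9 20/3 7 0 W
2 200/17 40/13 1980/221 1640/221 6 0 N
3 5 2 9/2 7/2 6 1 E
4 200/113 200/53 27900/5989 16600/5989 7 1 S
5 20/9 100/9 110/9 20/3 7 0 W
6 200/17 40/13 1980/221 1640/221 6 0 N
7 5 2 9/2 7/2 6 1 E
final 7 1 S

n=0: pose=(7,1,S); sL=200/113, sR=200/53; mL=27900/5989, mR=16600/5989; mL+mR=44500/5989 → advance +1; mR−mL=-100/53 → turn -1·90°
n=1: pose=(7,0,W); sL=20/9, sR=100/9; mL=110/9, mR=20/3; mL+mR=170/9 → advance +1; mR−mL=-50/9 → turn -1·90°
n=2: pose=(6,0,N); sL=200/17, sR=40/13; mL=1980/221, mR=1640/221; mL+mR=3620/221 → advance +1; mR−mL=-20/13 → turn -1·90°
n=3: pose=(6,1,E); sL=5, sR=2; mL=9/2, mR=7/2; mL+mR=8 → advance +1; mR−mL=-1 → turn -1·90°
n=4: pose=(7,1,S); sL=200/113, sR=200/53; mL=27900/5989, mR=16600/5989; mL+mR=44500/5989 → advance +1; mR−mL=-100/53 → turn -1·90°
n=5: pose=(7,0,W); sL=20/9, sR=100/9; mL=110/9, mR=20/3; mL+mR=170/9 → advance +1; mR−mL=-50/9 → turn -1·90°
n=6: pose=(6,0,N); sL=200/17, sR=40/13; mL=1980/221, mR=1640/221; mL+mR=3620/221 → advance +1; mR−mL=-20/13 → turn -1·90°
n=7: pose=(6,1,E); sL=5, sR=2; mL=9/2, mR=7/2; mL+mR=8 → advance +1; mR−mL=-1 → turn -1·90°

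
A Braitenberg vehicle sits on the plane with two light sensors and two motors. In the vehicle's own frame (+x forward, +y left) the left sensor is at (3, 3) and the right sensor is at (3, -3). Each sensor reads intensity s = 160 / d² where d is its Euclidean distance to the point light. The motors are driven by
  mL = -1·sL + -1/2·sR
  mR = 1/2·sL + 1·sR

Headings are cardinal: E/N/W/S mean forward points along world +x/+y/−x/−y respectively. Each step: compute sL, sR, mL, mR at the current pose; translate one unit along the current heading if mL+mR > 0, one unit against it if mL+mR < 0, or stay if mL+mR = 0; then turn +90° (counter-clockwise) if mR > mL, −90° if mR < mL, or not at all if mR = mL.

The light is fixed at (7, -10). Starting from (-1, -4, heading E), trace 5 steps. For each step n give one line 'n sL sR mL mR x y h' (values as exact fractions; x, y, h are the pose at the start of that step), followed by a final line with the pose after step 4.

0 80/53 80/17 -3480/901 4920/901 -1 -4 E
1 160/181 160/97 -30000/17557 36720/17557 0 -4 N
2 40/29 4/5 -258/145 216/145 0 -3 W
3 32/5 160/97 -3504/485 2352/485 1 -3 S
4 16/13 80/17 -792/221 1176/221 1 -2 E
final 2 -2 N

n=0: pose=(-1,-4,E); sL=80/53, sR=80/17; mL=-3480/901, mR=4920/901; mL+mR=1440/901 → advance +1; mR−mL=8400/901 → turn +1·90°
n=1: pose=(0,-4,N); sL=160/181, sR=160/97; mL=-30000/17557, mR=36720/17557; mL+mR=6720/17557 → advance +1; mR−mL=66720/17557 → turn +1·90°
n=2: pose=(0,-3,W); sL=40/29, sR=4/5; mL=-258/145, mR=216/145; mL+mR=-42/145 → advance -1; mR−mL=474/145 → turn +1·90°
n=3: pose=(1,-3,S); sL=32/5, sR=160/97; mL=-3504/485, mR=2352/485; mL+mR=-1152/485 → advance -1; mR−mL=5856/485 → turn +1·90°
n=4: pose=(1,-2,E); sL=16/13, sR=80/17; mL=-792/221, mR=1176/221; mL+mR=384/221 → advance +1; mR−mL=1968/221 → turn +1·90°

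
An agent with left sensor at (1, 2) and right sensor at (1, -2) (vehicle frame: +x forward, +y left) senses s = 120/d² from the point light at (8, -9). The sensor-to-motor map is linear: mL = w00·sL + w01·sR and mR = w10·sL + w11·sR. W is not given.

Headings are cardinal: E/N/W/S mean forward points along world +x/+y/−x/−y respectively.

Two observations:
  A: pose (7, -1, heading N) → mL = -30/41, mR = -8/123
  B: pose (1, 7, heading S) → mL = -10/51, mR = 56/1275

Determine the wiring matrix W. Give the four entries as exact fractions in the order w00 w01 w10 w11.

obs A: pose=(7,-1,N) → sL=4/3, sR=60/41, mL=-30/41, mR=-8/123
obs B: pose=(1,7,S) → sL=12/25, sR=20/51, mL=-10/51, mR=56/1275
sensor matrix S = [[4/3, 60/41], [12/25, 20/51]]; det S = -5632/31365
solve [mL_A; mL_B] = S·[w00; w01] and [mR_A; mR_B] = S·[w10; w11]:
  w00 = 0, w01 = -1/2, w10 = 1/2, w11 = -1/2

0 -1/2 1/2 -1/2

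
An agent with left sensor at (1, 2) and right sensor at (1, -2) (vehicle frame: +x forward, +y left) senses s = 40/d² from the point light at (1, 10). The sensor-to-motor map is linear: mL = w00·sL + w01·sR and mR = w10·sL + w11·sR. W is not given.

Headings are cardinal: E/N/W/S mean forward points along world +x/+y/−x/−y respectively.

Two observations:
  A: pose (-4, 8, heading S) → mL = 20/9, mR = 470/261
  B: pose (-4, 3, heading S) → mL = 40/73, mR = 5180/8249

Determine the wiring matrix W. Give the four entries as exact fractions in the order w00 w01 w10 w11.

obs A: pose=(-4,8,S) → sL=20/9, sR=20/29, mL=20/9, mR=470/261
obs B: pose=(-4,3,S) → sL=40/73, sR=40/113, mL=40/73, mR=5180/8249
sensor matrix S = [[20/9, 20/29], [40/73, 40/113]]; det S = 880000/2152989
solve [mL_A; mL_B] = S·[w00; w01] and [mR_A; mR_B] = S·[w10; w11]:
  w00 = 1, w01 = 0, w10 = 1/2, w11 = 1

1 0 1/2 1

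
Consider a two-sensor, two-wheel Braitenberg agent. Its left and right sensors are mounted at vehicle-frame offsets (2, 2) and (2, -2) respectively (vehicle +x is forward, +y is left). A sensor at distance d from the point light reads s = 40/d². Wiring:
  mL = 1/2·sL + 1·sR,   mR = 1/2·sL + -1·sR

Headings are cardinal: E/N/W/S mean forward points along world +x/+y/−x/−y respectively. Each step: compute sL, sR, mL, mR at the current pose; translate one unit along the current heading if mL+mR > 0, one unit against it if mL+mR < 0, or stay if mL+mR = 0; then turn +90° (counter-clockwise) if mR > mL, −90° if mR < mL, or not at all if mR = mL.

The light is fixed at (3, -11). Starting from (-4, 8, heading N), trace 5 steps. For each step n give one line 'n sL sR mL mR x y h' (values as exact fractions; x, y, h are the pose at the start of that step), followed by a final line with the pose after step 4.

n=0: pose=(-4,8,N); sL=20/261, sR=20/233; mL=7550/60813, mR=-2890/60813; mL+mR=20/261 → advance +1; mR−mL=-40/233 → turn -1·90°
n=1: pose=(-4,9,E); sL=40/509, sR=40/349; mL=27340/177641, mR=-13380/177641; mL+mR=40/509 → advance +1; mR−mL=-80/349 → turn -1·90°
n=2: pose=(-3,9,S); sL=2/17, sR=10/97; mL=267/1649, mR=-73/1649; mL+mR=2/17 → advance +1; mR−mL=-20/97 → turn -1·90°
n=3: pose=(-3,8,W); sL=40/353, sR=8/101; mL=4844/35653, mR=-804/35653; mL+mR=40/353 → advance +1; mR−mL=-16/101 → turn -1·90°
n=4: pose=(-4,8,N); sL=20/261, sR=20/233; mL=7550/60813, mR=-2890/60813; mL+mR=20/261 → advance +1; mR−mL=-40/233 → turn -1·90°

0 20/261 20/233 7550/60813 -2890/60813 -4 8 N
1 40/509 40/349 27340/177641 -13380/177641 -4 9 E
2 2/17 10/97 267/1649 -73/1649 -3 9 S
3 40/353 8/101 4844/35653 -804/35653 -3 8 W
4 20/261 20/233 7550/60813 -2890/60813 -4 8 N
final -4 9 E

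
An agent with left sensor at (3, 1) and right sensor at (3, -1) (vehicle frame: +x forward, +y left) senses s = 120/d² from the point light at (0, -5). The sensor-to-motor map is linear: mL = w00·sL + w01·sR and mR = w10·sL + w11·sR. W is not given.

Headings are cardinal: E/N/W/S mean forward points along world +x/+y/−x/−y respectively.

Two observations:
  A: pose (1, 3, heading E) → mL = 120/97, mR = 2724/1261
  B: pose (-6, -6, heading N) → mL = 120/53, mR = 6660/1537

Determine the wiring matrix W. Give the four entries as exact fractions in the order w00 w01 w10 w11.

1 0 1 1/2

obs A: pose=(1,3,E) → sL=120/97, sR=24/13, mL=120/97, mR=2724/1261
obs B: pose=(-6,-6,N) → sL=120/53, sR=120/29, mL=120/53, mR=6660/1537
sensor matrix S = [[120/97, 24/13], [120/53, 120/29]]; det S = 1820160/1938157
solve [mL_A; mL_B] = S·[w00; w01] and [mR_A; mR_B] = S·[w10; w11]:
  w00 = 1, w01 = 0, w10 = 1, w11 = 1/2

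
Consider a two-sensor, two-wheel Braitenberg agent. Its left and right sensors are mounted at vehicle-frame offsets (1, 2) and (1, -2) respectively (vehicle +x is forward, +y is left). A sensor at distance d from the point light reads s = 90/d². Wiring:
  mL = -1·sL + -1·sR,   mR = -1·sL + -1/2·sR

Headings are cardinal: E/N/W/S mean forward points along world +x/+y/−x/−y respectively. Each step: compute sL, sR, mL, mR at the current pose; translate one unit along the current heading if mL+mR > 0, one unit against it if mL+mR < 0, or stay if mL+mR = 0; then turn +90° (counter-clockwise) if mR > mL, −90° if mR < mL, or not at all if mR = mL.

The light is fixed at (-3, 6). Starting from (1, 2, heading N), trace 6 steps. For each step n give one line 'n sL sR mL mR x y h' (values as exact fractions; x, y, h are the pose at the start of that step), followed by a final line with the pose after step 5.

0 90/13 2 -116/13 -103/13 1 2 N
1 45/29 5 -190/29 -235/58 1 1 W
2 18/17 2 -52/17 -35/17 2 1 S
3 9/4 5/4 -7/2 -23/8 2 2 E
4 90/13 2 -116/13 -103/13 1 2 N
5 45/29 5 -190/29 -235/58 1 1 W
final 2 1 S

n=0: pose=(1,2,N); sL=90/13, sR=2; mL=-116/13, mR=-103/13; mL+mR=-219/13 → advance -1; mR−mL=1 → turn +1·90°
n=1: pose=(1,1,W); sL=45/29, sR=5; mL=-190/29, mR=-235/58; mL+mR=-615/58 → advance -1; mR−mL=5/2 → turn +1·90°
n=2: pose=(2,1,S); sL=18/17, sR=2; mL=-52/17, mR=-35/17; mL+mR=-87/17 → advance -1; mR−mL=1 → turn +1·90°
n=3: pose=(2,2,E); sL=9/4, sR=5/4; mL=-7/2, mR=-23/8; mL+mR=-51/8 → advance -1; mR−mL=5/8 → turn +1·90°
n=4: pose=(1,2,N); sL=90/13, sR=2; mL=-116/13, mR=-103/13; mL+mR=-219/13 → advance -1; mR−mL=1 → turn +1·90°
n=5: pose=(1,1,W); sL=45/29, sR=5; mL=-190/29, mR=-235/58; mL+mR=-615/58 → advance -1; mR−mL=5/2 → turn +1·90°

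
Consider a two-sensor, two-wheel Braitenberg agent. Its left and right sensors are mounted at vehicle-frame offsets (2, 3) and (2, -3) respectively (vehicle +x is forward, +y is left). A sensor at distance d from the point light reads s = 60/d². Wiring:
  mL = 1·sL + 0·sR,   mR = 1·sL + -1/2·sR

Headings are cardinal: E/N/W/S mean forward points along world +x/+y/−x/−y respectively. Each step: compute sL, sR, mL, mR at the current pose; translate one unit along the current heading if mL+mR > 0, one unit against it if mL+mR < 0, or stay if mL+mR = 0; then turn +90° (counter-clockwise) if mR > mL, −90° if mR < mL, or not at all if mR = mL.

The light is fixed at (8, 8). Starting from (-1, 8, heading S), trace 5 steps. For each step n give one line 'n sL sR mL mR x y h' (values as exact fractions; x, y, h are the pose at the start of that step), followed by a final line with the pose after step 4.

0 3/2 15/37 3/2 48/37 -1 8 S
1 60/137 12/25 60/137 678/3425 -1 7 W
2 6/17 6/5 6/17 -21/85 -2 7 N
3 60/73 60/73 60/73 30/73 -2 8 E
4 3/2 15/37 3/2 48/37 -1 8 S
final -1 7 W

n=0: pose=(-1,8,S); sL=3/2, sR=15/37; mL=3/2, mR=48/37; mL+mR=207/74 → advance +1; mR−mL=-15/74 → turn -1·90°
n=1: pose=(-1,7,W); sL=60/137, sR=12/25; mL=60/137, mR=678/3425; mL+mR=2178/3425 → advance +1; mR−mL=-6/25 → turn -1·90°
n=2: pose=(-2,7,N); sL=6/17, sR=6/5; mL=6/17, mR=-21/85; mL+mR=9/85 → advance +1; mR−mL=-3/5 → turn -1·90°
n=3: pose=(-2,8,E); sL=60/73, sR=60/73; mL=60/73, mR=30/73; mL+mR=90/73 → advance +1; mR−mL=-30/73 → turn -1·90°
n=4: pose=(-1,8,S); sL=3/2, sR=15/37; mL=3/2, mR=48/37; mL+mR=207/74 → advance +1; mR−mL=-15/74 → turn -1·90°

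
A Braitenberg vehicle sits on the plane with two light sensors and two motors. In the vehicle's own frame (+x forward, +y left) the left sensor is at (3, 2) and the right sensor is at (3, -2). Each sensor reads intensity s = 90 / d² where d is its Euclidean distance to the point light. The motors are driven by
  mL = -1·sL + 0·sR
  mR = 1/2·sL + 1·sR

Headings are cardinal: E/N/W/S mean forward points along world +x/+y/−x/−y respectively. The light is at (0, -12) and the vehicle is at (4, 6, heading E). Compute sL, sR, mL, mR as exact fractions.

90/449 18/61 -90/449 10827/27389

left sensor world pos  = (7, 8); dL² = 449
right sensor world pos = (7, 4); dR² = 305
sL = 90/449 = 90/449
sR = 90/305 = 18/61
mL = -1·sL + 0·sR = -90/449
mR = 1/2·sL + 1·sR = 10827/27389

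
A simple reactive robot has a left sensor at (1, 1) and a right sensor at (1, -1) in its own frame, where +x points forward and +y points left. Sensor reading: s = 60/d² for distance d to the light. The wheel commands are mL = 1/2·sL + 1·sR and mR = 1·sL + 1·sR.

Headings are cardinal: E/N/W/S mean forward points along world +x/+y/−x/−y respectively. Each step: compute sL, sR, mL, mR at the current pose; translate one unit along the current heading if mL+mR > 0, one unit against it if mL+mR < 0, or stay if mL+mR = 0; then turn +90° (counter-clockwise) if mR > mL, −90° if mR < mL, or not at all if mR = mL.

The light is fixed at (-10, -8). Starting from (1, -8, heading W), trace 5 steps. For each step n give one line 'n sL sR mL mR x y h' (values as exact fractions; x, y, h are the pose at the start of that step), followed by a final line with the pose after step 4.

0 60/101 60/101 90/101 120/101 1 -8 W
1 30/61 30/41 2445/2501 3060/2501 0 -8 S
2 60/121 12/25 2202/3025 2952/3025 0 -9 E
3 3/5 5/12 43/60 61/60 1 -9 N
4 60/101 60/101 90/101 120/101 1 -8 W
final 0 -8 S

n=0: pose=(1,-8,W); sL=60/101, sR=60/101; mL=90/101, mR=120/101; mL+mR=210/101 → advance +1; mR−mL=30/101 → turn +1·90°
n=1: pose=(0,-8,S); sL=30/61, sR=30/41; mL=2445/2501, mR=3060/2501; mL+mR=5505/2501 → advance +1; mR−mL=15/61 → turn +1·90°
n=2: pose=(0,-9,E); sL=60/121, sR=12/25; mL=2202/3025, mR=2952/3025; mL+mR=5154/3025 → advance +1; mR−mL=30/121 → turn +1·90°
n=3: pose=(1,-9,N); sL=3/5, sR=5/12; mL=43/60, mR=61/60; mL+mR=26/15 → advance +1; mR−mL=3/10 → turn +1·90°
n=4: pose=(1,-8,W); sL=60/101, sR=60/101; mL=90/101, mR=120/101; mL+mR=210/101 → advance +1; mR−mL=30/101 → turn +1·90°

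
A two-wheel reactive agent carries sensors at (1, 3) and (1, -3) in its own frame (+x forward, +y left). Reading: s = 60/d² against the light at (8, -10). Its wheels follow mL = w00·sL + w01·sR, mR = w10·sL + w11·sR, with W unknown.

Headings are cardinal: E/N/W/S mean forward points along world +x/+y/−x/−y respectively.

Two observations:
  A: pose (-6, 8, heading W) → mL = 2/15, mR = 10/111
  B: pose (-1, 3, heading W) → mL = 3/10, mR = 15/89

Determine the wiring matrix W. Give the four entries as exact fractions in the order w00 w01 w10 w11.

obs A: pose=(-6,8,W) → sL=2/15, sR=10/111, mL=2/15, mR=10/111
obs B: pose=(-1,3,W) → sL=3/10, sR=15/89, mL=3/10, mR=15/89
sensor matrix S = [[2/15, 10/111], [3/10, 15/89]]; det S = -15/3293
solve [mL_A; mL_B] = S·[w00; w01] and [mR_A; mR_B] = S·[w10; w11]:
  w00 = 1, w01 = 0, w10 = 0, w11 = 1

1 0 0 1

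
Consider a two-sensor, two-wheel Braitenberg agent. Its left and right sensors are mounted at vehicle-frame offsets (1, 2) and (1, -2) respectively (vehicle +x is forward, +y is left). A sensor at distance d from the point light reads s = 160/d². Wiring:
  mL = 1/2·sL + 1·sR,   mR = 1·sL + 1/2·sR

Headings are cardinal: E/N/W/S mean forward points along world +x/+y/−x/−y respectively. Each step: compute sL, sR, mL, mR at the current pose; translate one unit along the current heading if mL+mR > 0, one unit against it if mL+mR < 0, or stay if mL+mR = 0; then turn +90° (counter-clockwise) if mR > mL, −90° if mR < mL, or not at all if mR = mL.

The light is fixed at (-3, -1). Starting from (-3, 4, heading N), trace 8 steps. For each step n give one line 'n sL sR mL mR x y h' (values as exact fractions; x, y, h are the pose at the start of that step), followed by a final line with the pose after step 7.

0 4 4 6 6 -3 4 N
1 160/53 160/53 240/53 240/53 -3 5 N
2 40/17 40/17 60/17 60/17 -3 6 N
3 32/17 32/17 48/17 48/17 -3 7 N
4 20/13 20/13 30/13 30/13 -3 8 N
5 32/25 32/25 48/25 48/25 -3 9 N
6 40/37 40/37 60/37 60/37 -3 10 N
7 160/173 160/173 240/173 240/173 -3 11 N
final -3 12 N

n=0: pose=(-3,4,N); sL=4, sR=4; mL=6, mR=6; mL+mR=12 → advance +1; mR−mL=0 → turn +0·90°
n=1: pose=(-3,5,N); sL=160/53, sR=160/53; mL=240/53, mR=240/53; mL+mR=480/53 → advance +1; mR−mL=0 → turn +0·90°
n=2: pose=(-3,6,N); sL=40/17, sR=40/17; mL=60/17, mR=60/17; mL+mR=120/17 → advance +1; mR−mL=0 → turn +0·90°
n=3: pose=(-3,7,N); sL=32/17, sR=32/17; mL=48/17, mR=48/17; mL+mR=96/17 → advance +1; mR−mL=0 → turn +0·90°
n=4: pose=(-3,8,N); sL=20/13, sR=20/13; mL=30/13, mR=30/13; mL+mR=60/13 → advance +1; mR−mL=0 → turn +0·90°
n=5: pose=(-3,9,N); sL=32/25, sR=32/25; mL=48/25, mR=48/25; mL+mR=96/25 → advance +1; mR−mL=0 → turn +0·90°
n=6: pose=(-3,10,N); sL=40/37, sR=40/37; mL=60/37, mR=60/37; mL+mR=120/37 → advance +1; mR−mL=0 → turn +0·90°
n=7: pose=(-3,11,N); sL=160/173, sR=160/173; mL=240/173, mR=240/173; mL+mR=480/173 → advance +1; mR−mL=0 → turn +0·90°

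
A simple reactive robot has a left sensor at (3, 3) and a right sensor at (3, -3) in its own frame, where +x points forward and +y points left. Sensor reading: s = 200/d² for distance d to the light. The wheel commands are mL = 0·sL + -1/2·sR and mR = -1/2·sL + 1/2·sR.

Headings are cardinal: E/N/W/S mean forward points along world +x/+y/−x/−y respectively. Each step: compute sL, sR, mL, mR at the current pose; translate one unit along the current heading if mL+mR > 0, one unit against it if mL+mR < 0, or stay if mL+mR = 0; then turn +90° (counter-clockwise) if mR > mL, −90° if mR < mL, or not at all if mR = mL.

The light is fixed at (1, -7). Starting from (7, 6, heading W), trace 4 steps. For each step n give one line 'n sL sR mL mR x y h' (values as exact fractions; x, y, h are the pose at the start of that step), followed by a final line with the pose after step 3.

0 200/109 40/53 -20/53 -3120/5777 7 6 W
1 25/34 50/89 -25/89 -525/6052 8 6 N
2 200/97 200/241 -100/241 -14400/23377 8 5 W
3 4/5 100/173 -50/173 -96/865 9 5 N
final 9 4 W

n=0: pose=(7,6,W); sL=200/109, sR=40/53; mL=-20/53, mR=-3120/5777; mL+mR=-100/109 → advance -1; mR−mL=-940/5777 → turn -1·90°
n=1: pose=(8,6,N); sL=25/34, sR=50/89; mL=-25/89, mR=-525/6052; mL+mR=-25/68 → advance -1; mR−mL=1175/6052 → turn +1·90°
n=2: pose=(8,5,W); sL=200/97, sR=200/241; mL=-100/241, mR=-14400/23377; mL+mR=-100/97 → advance -1; mR−mL=-4700/23377 → turn -1·90°
n=3: pose=(9,5,N); sL=4/5, sR=100/173; mL=-50/173, mR=-96/865; mL+mR=-2/5 → advance -1; mR−mL=154/865 → turn +1·90°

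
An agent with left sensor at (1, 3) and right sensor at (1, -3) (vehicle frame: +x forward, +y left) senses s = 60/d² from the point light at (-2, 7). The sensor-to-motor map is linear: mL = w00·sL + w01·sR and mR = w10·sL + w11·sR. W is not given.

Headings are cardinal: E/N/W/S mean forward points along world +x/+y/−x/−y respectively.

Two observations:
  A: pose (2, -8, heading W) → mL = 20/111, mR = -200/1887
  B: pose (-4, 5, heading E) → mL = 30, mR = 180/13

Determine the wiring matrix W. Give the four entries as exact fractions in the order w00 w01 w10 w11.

1 0 1/2 -1/2

obs A: pose=(2,-8,W) → sL=20/111, sR=20/51, mL=20/111, mR=-200/1887
obs B: pose=(-4,5,E) → sL=30, sR=30/13, mL=30, mR=180/13
sensor matrix S = [[20/111, 20/51], [30, 30/13]]; det S = -92800/8177
solve [mL_A; mL_B] = S·[w00; w01] and [mR_A; mR_B] = S·[w10; w11]:
  w00 = 1, w01 = 0, w10 = 1/2, w11 = -1/2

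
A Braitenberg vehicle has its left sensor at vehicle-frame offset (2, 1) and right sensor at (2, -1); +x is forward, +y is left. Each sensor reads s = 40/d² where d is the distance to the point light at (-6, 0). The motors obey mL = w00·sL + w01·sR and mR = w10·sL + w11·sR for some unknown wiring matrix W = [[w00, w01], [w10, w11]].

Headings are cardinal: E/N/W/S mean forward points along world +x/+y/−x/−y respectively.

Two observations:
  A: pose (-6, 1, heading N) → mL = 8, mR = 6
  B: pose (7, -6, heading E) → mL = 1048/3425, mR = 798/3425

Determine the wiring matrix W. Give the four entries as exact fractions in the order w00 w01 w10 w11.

obs A: pose=(-6,1,N) → sL=4, sR=4, mL=8, mR=6
obs B: pose=(7,-6,E) → sL=4/25, sR=20/137, mL=1048/3425, mR=798/3425
sensor matrix S = [[4, 4], [4/25, 20/137]]; det S = -192/3425
solve [mL_A; mL_B] = S·[w00; w01] and [mR_A; mR_B] = S·[w10; w11]:
  w00 = 1, w01 = 1, w10 = 1, w11 = 1/2

1 1 1 1/2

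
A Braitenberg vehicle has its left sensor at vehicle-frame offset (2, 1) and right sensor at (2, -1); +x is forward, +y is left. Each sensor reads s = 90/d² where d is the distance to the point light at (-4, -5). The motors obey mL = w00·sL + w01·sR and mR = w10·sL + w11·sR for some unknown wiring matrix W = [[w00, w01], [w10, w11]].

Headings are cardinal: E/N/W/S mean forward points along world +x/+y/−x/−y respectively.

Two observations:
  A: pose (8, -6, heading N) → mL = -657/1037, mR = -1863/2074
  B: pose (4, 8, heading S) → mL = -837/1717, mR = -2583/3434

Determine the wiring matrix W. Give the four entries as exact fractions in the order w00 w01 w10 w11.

-1/2 -1/2 -1/2 -1

obs A: pose=(8,-6,N) → sL=45/61, sR=9/17, mL=-657/1037, mR=-1863/2074
obs B: pose=(4,8,S) → sL=45/101, sR=9/17, mL=-837/1717, mR=-2583/3434
sensor matrix S = [[45/61, 9/17], [45/101, 9/17]]; det S = 16200/104737
solve [mL_A; mL_B] = S·[w00; w01] and [mR_A; mR_B] = S·[w10; w11]:
  w00 = -1/2, w01 = -1/2, w10 = -1/2, w11 = -1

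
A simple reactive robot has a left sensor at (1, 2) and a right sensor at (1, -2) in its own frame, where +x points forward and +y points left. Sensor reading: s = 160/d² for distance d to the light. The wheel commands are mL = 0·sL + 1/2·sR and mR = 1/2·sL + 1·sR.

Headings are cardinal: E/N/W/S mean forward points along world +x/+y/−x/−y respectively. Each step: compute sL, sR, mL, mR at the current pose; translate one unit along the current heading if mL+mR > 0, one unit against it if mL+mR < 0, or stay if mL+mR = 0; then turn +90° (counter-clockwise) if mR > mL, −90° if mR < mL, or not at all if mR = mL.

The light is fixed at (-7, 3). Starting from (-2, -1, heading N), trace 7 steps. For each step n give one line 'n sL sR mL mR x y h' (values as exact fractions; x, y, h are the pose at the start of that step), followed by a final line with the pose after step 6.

0 80/9 80/29 40/29 1880/261 -2 -1 N
1 160/41 160/17 80/17 7920/697 -2 0 W
2 40/13 8 4 124/13 -3 0 S
3 160/29 160/61 80/61 9520/1769 -3 -1 E
4 80/9 80/29 40/29 1880/261 -2 -1 N
5 160/41 160/17 80/17 7920/697 -2 0 W
6 40/13 8 4 124/13 -3 0 S
final -3 -1 E

n=0: pose=(-2,-1,N); sL=80/9, sR=80/29; mL=40/29, mR=1880/261; mL+mR=2240/261 → advance +1; mR−mL=1520/261 → turn +1·90°
n=1: pose=(-2,0,W); sL=160/41, sR=160/17; mL=80/17, mR=7920/697; mL+mR=11200/697 → advance +1; mR−mL=4640/697 → turn +1·90°
n=2: pose=(-3,0,S); sL=40/13, sR=8; mL=4, mR=124/13; mL+mR=176/13 → advance +1; mR−mL=72/13 → turn +1·90°
n=3: pose=(-3,-1,E); sL=160/29, sR=160/61; mL=80/61, mR=9520/1769; mL+mR=11840/1769 → advance +1; mR−mL=7200/1769 → turn +1·90°
n=4: pose=(-2,-1,N); sL=80/9, sR=80/29; mL=40/29, mR=1880/261; mL+mR=2240/261 → advance +1; mR−mL=1520/261 → turn +1·90°
n=5: pose=(-2,0,W); sL=160/41, sR=160/17; mL=80/17, mR=7920/697; mL+mR=11200/697 → advance +1; mR−mL=4640/697 → turn +1·90°
n=6: pose=(-3,0,S); sL=40/13, sR=8; mL=4, mR=124/13; mL+mR=176/13 → advance +1; mR−mL=72/13 → turn +1·90°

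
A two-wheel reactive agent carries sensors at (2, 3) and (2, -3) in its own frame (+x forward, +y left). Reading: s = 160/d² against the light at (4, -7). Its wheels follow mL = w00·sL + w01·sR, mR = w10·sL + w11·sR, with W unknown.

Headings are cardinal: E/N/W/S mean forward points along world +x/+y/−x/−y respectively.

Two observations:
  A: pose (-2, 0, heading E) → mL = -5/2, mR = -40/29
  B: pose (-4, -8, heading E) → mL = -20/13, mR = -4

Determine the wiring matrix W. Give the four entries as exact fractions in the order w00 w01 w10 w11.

obs A: pose=(-2,0,E) → sL=40/29, sR=5, mL=-5/2, mR=-40/29
obs B: pose=(-4,-8,E) → sL=4, sR=40/13, mL=-20/13, mR=-4
sensor matrix S = [[40/29, 5], [4, 40/13]]; det S = -5940/377
solve [mL_A; mL_B] = S·[w00; w01] and [mR_A; mR_B] = S·[w10; w11]:
  w00 = 0, w01 = -1/2, w10 = -1, w11 = 0

0 -1/2 -1 0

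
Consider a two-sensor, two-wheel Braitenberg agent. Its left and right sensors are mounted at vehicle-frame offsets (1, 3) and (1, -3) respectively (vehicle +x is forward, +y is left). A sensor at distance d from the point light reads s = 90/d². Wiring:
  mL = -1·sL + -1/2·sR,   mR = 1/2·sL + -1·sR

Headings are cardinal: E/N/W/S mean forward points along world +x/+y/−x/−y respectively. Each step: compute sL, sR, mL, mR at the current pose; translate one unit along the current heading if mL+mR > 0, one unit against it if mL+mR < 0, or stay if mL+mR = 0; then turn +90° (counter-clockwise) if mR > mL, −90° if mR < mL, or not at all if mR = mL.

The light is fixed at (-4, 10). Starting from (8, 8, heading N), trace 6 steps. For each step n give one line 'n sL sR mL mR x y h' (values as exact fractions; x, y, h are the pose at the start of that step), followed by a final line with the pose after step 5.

n=0: pose=(8,8,N); sL=45/41, sR=45/113; mL=-12015/9266, mR=1395/9266; mL+mR=-5310/4633 → advance -1; mR−mL=6705/4633 → turn +1·90°
n=1: pose=(8,7,W); sL=90/157, sR=90/121; mL=-17955/18997, mR=-8685/18997; mL+mR=-26640/18997 → advance -1; mR−mL=9270/18997 → turn +1·90°
n=2: pose=(9,7,S); sL=45/136, sR=45/58; mL=-2835/3944, mR=-4815/7888; mL+mR=-10485/7888 → advance -1; mR−mL=855/7888 → turn +1·90°
n=3: pose=(9,8,E); sL=90/197, sR=90/221; mL=-28755/43537, mR=-7785/43537; mL+mR=-36540/43537 → advance -1; mR−mL=20970/43537 → turn +1·90°
n=4: pose=(8,8,N); sL=45/41, sR=45/113; mL=-12015/9266, mR=1395/9266; mL+mR=-5310/4633 → advance -1; mR−mL=6705/4633 → turn +1·90°
n=5: pose=(8,7,W); sL=90/157, sR=90/121; mL=-17955/18997, mR=-8685/18997; mL+mR=-26640/18997 → advance -1; mR−mL=9270/18997 → turn +1·90°

0 45/41 45/113 -12015/9266 1395/9266 8 8 N
1 90/157 90/121 -17955/18997 -8685/18997 8 7 W
2 45/136 45/58 -2835/3944 -4815/7888 9 7 S
3 90/197 90/221 -28755/43537 -7785/43537 9 8 E
4 45/41 45/113 -12015/9266 1395/9266 8 8 N
5 90/157 90/121 -17955/18997 -8685/18997 8 7 W
final 9 7 S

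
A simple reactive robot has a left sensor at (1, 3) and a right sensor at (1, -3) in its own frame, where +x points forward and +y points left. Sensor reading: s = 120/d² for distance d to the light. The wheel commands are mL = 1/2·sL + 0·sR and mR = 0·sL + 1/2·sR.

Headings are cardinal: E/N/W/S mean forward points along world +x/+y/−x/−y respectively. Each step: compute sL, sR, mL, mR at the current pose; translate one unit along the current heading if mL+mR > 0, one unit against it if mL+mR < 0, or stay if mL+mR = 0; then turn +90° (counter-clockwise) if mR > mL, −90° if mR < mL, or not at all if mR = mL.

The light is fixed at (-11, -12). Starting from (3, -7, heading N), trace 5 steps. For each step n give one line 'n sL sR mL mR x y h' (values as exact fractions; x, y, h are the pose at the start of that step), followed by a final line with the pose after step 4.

n=0: pose=(3,-7,N); sL=120/157, sR=24/65; mL=60/157, mR=12/65; mL+mR=5784/10205 → advance +1; mR−mL=-2016/10205 → turn -1·90°
n=1: pose=(3,-6,E); sL=20/51, sR=20/39; mL=10/51, mR=10/39; mL+mR=100/221 → advance +1; mR−mL=40/663 → turn +1·90°
n=2: pose=(4,-6,N); sL=120/193, sR=120/373; mL=60/193, mR=60/373; mL+mR=33960/71989 → advance +1; mR−mL=-10800/71989 → turn -1·90°
n=3: pose=(4,-5,E); sL=30/89, sR=15/34; mL=15/89, mR=15/68; mL+mR=2355/6052 → advance +1; mR−mL=315/6052 → turn +1·90°
n=4: pose=(5,-5,N); sL=120/233, sR=24/85; mL=60/233, mR=12/85; mL+mR=7896/19805 → advance +1; mR−mL=-2304/19805 → turn -1·90°

0 120/157 24/65 60/157 12/65 3 -7 N
1 20/51 20/39 10/51 10/39 3 -6 E
2 120/193 120/373 60/193 60/373 4 -6 N
3 30/89 15/34 15/89 15/68 4 -5 E
4 120/233 24/85 60/233 12/85 5 -5 N
final 5 -4 E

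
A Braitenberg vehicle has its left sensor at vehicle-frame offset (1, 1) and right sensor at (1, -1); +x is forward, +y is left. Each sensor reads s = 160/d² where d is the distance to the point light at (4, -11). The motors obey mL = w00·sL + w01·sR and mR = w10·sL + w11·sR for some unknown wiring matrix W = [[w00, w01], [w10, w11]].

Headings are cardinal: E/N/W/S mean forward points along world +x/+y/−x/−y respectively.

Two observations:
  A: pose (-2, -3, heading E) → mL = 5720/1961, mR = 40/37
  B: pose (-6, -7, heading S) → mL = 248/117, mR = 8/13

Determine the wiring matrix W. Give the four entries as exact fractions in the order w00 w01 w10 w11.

1/2 1 0 1/2

obs A: pose=(-2,-3,E) → sL=80/53, sR=80/37, mL=5720/1961, mR=40/37
obs B: pose=(-6,-7,S) → sL=16/9, sR=16/13, mL=248/117, mR=8/13
sensor matrix S = [[80/53, 80/37], [16/9, 16/13]]; det S = -455680/229437
solve [mL_A; mL_B] = S·[w00; w01] and [mR_A; mR_B] = S·[w10; w11]:
  w00 = 1/2, w01 = 1, w10 = 0, w11 = 1/2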